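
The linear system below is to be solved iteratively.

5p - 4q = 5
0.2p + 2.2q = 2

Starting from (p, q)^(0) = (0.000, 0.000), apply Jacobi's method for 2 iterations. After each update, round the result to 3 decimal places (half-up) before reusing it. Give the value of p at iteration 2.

1.727

Iteration 1:
  p = (5 - (-4)·0.000) / (5) = 1.000
  q = (2 - (0.2)·0.000) / (2.2) = 0.909
Iteration 2:
  p = (5 - (-4)·0.909) / (5) = 1.727
  q = (2 - (0.2)·1.000) / (2.2) = 0.818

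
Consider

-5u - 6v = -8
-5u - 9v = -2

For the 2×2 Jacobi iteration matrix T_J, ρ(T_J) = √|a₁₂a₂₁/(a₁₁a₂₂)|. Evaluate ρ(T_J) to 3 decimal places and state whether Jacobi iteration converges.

a₁₂a₂₁/(a₁₁a₂₂) = (-6)·(-5) / ((-5)·(-9)) = 0.666667
ρ = √|0.666667| = √0.666667 = 0.816
ρ < 1, so Jacobi converges

0.816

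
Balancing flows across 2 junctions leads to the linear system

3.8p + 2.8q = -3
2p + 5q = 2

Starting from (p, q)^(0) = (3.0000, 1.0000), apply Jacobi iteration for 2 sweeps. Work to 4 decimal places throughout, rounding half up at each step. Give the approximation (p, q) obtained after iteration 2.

(-0.2000, 1.0105)

Iteration 1:
  p = (-3 - (2.8)·1.0000) / (3.8) = -1.5263
  q = (2 - (2)·3.0000) / (5) = -0.8000
Iteration 2:
  p = (-3 - (2.8)·-0.8000) / (3.8) = -0.2000
  q = (2 - (2)·-1.5263) / (5) = 1.0105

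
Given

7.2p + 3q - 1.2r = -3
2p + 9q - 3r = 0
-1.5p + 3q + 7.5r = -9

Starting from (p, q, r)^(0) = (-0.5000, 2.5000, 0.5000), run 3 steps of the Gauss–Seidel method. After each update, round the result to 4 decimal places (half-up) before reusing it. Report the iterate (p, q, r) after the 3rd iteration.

(-0.4740, -0.3065, -1.1722)

Iteration 1:
  p = (-3 - (3)·2.5000 - (-1.2)·0.5000) / (7.2) = -1.3750
  q = (0 - (2)·-1.3750 - (-3)·0.5000) / (9) = 0.4722
  r = (-9 - (-1.5)·-1.3750 - (3)·0.4722) / (7.5) = -1.6639
Iteration 2:
  p = (-3 - (3)·0.4722 - (-1.2)·-1.6639) / (7.2) = -0.8907
  q = (0 - (2)·-0.8907 - (-3)·-1.6639) / (9) = -0.3567
  r = (-9 - (-1.5)·-0.8907 - (3)·-0.3567) / (7.5) = -1.2355
Iteration 3:
  p = (-3 - (3)·-0.3567 - (-1.2)·-1.2355) / (7.2) = -0.4740
  q = (0 - (2)·-0.4740 - (-3)·-1.2355) / (9) = -0.3065
  r = (-9 - (-1.5)·-0.4740 - (3)·-0.3065) / (7.5) = -1.1722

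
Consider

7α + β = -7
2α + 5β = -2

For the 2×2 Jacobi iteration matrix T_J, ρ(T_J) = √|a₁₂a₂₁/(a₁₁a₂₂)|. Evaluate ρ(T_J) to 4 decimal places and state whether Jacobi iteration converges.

0.2390

a₁₂a₂₁/(a₁₁a₂₂) = (1)·(2) / ((7)·(5)) = 0.057143
ρ = √|0.057143| = √0.057143 = 0.2390
ρ < 1, so Jacobi converges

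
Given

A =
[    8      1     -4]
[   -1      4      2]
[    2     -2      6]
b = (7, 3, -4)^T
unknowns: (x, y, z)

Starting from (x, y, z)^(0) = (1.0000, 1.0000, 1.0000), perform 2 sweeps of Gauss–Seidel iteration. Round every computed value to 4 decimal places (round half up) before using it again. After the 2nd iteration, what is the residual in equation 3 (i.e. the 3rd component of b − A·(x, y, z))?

0.0002

Iteration 1:
  x = (7 - (1)·1.0000 - (-4)·1.0000) / (8) = 1.2500
  y = (3 - (-1)·1.2500 - (2)·1.0000) / (4) = 0.5625
  z = (-4 - (2)·1.2500 - (-2)·0.5625) / (6) = -0.8958
Iteration 2:
  x = (7 - (1)·0.5625 - (-4)·-0.8958) / (8) = 0.3568
  y = (3 - (-1)·0.3568 - (2)·-0.8958) / (4) = 1.2871
  z = (-4 - (2)·0.3568 - (-2)·1.2871) / (6) = -0.3566
Residual b − A·x = (1.4321, -1.0784, 0.0002)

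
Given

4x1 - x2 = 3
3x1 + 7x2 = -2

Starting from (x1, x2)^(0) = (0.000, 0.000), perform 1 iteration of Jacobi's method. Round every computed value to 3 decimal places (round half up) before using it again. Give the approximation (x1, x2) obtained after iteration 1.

Iteration 1:
  x1 = (3 - (-1)·0.000) / (4) = 0.750
  x2 = (-2 - (3)·0.000) / (7) = -0.286

(0.750, -0.286)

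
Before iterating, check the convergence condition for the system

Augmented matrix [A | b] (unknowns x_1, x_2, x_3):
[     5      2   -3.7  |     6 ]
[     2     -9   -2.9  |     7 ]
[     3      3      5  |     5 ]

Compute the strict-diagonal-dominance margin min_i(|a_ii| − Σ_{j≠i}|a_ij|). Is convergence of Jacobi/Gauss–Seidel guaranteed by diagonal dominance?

row 1: |5| − (2+3.7) = -0.7
row 2: |-9| − (2+2.9) = 4.1
row 3: |5| − (3+3) = -1
minimum over rows = -1 → not strictly diagonally dominant

-1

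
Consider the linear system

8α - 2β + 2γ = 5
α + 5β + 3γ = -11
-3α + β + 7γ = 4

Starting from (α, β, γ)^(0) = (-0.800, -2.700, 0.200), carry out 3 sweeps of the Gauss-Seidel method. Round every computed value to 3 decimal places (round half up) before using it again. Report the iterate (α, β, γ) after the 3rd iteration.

Iteration 1:
  α = (5 - (-2)·-2.700 - (2)·0.200) / (8) = -0.100
  β = (-11 - (1)·-0.100 - (3)·0.200) / (5) = -2.300
  γ = (4 - (-3)·-0.100 - (1)·-2.300) / (7) = 0.857
Iteration 2:
  α = (5 - (-2)·-2.300 - (2)·0.857) / (8) = -0.164
  β = (-11 - (1)·-0.164 - (3)·0.857) / (5) = -2.681
  γ = (4 - (-3)·-0.164 - (1)·-2.681) / (7) = 0.884
Iteration 3:
  α = (5 - (-2)·-2.681 - (2)·0.884) / (8) = -0.266
  β = (-11 - (1)·-0.266 - (3)·0.884) / (5) = -2.677
  γ = (4 - (-3)·-0.266 - (1)·-2.677) / (7) = 0.840

(-0.266, -2.677, 0.840)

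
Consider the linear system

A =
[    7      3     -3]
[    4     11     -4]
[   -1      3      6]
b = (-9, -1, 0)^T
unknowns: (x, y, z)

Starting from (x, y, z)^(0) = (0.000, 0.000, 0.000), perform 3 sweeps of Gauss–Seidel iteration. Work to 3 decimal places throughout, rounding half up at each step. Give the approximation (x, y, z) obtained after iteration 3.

Iteration 1:
  x = (-9 - (3)·0.000 - (-3)·0.000) / (7) = -1.286
  y = (-1 - (4)·-1.286 - (-4)·0.000) / (11) = 0.377
  z = (0 - (-1)·-1.286 - (3)·0.377) / (6) = -0.403
Iteration 2:
  x = (-9 - (3)·0.377 - (-3)·-0.403) / (7) = -1.620
  y = (-1 - (4)·-1.620 - (-4)·-0.403) / (11) = 0.352
  z = (0 - (-1)·-1.620 - (3)·0.352) / (6) = -0.446
Iteration 3:
  x = (-9 - (3)·0.352 - (-3)·-0.446) / (7) = -1.628
  y = (-1 - (4)·-1.628 - (-4)·-0.446) / (11) = 0.339
  z = (0 - (-1)·-1.628 - (3)·0.339) / (6) = -0.441

(-1.628, 0.339, -0.441)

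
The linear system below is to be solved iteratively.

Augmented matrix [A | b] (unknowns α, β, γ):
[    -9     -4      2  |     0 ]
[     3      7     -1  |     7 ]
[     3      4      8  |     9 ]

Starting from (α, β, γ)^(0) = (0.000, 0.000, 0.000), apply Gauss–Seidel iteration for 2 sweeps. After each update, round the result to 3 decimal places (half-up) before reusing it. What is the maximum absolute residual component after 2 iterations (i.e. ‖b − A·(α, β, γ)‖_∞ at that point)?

Iteration 1:
  α = (0 - (-4)·0.000 - (2)·0.000) / (-9) = 0.000
  β = (7 - (3)·0.000 - (-1)·0.000) / (7) = 1.000
  γ = (9 - (3)·0.000 - (4)·1.000) / (8) = 0.625
Iteration 2:
  α = (0 - (-4)·1.000 - (2)·0.625) / (-9) = -0.306
  β = (7 - (3)·-0.306 - (-1)·0.625) / (7) = 1.220
  γ = (9 - (3)·-0.306 - (4)·1.220) / (8) = 0.630
Residual b − A·x = (0.866, 0.008, -0.002); ∞-norm = 0.866

0.866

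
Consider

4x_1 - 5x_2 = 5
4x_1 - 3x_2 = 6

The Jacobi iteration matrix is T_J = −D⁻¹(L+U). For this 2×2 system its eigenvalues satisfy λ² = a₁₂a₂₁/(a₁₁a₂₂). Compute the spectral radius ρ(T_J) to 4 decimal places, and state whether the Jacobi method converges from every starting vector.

a₁₂a₂₁/(a₁₁a₂₂) = (-5)·(4) / ((4)·(-3)) = 1.666667
ρ = √|1.666667| = √1.666667 = 1.2910
ρ > 1, so Jacobi diverges

1.2910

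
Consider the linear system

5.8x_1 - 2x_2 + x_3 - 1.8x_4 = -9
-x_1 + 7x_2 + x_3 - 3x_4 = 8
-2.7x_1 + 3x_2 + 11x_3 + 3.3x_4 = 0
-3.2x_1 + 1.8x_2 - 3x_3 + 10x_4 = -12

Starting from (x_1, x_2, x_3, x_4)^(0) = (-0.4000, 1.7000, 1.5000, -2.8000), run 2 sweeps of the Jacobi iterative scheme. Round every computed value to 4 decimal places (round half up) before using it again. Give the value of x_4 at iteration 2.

-1.7272

Iteration 1:
  x_1 = (-9 - (-2)·1.7000 - (1)·1.5000 - (-1.8)·-2.8000) / (5.8) = -2.0931
  x_2 = (8 - (-1)·-0.4000 - (1)·1.5000 - (-3)·-2.8000) / (7) = -0.3286
  x_3 = (0 - (-2.7)·-0.4000 - (3)·1.7000 - (3.3)·-2.8000) / (11) = 0.2782
  x_4 = (-12 - (-3.2)·-0.4000 - (1.8)·1.7000 - (-3)·1.5000) / (10) = -1.1840
Iteration 2:
  x_1 = (-9 - (-2)·-0.3286 - (1)·0.2782 - (-1.8)·-1.1840) / (5.8) = -2.0804
  x_2 = (8 - (-1)·-2.0931 - (1)·0.2782 - (-3)·-1.1840) / (7) = 0.2967
  x_3 = (0 - (-2.7)·-2.0931 - (3)·-0.3286 - (3.3)·-1.1840) / (11) = -0.0689
  x_4 = (-12 - (-3.2)·-2.0931 - (1.8)·-0.3286 - (-3)·0.2782) / (10) = -1.7272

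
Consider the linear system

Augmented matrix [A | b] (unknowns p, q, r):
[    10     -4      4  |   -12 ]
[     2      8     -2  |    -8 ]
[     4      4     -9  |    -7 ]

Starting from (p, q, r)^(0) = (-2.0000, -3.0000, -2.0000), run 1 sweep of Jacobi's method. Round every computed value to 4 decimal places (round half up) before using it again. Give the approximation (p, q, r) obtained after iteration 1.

Iteration 1:
  p = (-12 - (-4)·-3.0000 - (4)·-2.0000) / (10) = -1.6000
  q = (-8 - (2)·-2.0000 - (-2)·-2.0000) / (8) = -1.0000
  r = (-7 - (4)·-2.0000 - (4)·-3.0000) / (-9) = -1.4444

(-1.6000, -1.0000, -1.4444)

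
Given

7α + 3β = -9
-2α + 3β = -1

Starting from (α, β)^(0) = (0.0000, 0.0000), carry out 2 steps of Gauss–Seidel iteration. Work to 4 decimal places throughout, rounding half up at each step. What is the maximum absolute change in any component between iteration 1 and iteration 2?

Iteration 1:
  α = (-9 - (3)·0.0000) / (7) = -1.2857
  β = (-1 - (-2)·-1.2857) / (3) = -1.1905
Iteration 2:
  α = (-9 - (3)·-1.1905) / (7) = -0.7755
  β = (-1 - (-2)·-0.7755) / (3) = -0.8503
Change: (0.5102, 0.3402) → max |·| = 0.5102

0.5102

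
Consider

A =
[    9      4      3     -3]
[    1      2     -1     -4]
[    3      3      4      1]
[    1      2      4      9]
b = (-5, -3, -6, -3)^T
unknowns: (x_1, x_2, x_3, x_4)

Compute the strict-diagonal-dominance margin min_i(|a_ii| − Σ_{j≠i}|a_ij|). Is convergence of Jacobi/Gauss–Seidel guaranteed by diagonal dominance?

-4

row 1: |9| − (4+3+3) = -1
row 2: |2| − (1+1+4) = -4
row 3: |4| − (3+3+1) = -3
row 4: |9| − (1+2+4) = 2
minimum over rows = -4 → not strictly diagonally dominant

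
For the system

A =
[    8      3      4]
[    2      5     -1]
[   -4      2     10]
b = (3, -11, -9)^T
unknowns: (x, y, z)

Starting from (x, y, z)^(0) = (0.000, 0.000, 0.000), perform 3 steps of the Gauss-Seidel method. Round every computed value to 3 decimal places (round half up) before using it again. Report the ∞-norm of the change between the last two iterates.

Iteration 1:
  x = (3 - (3)·0.000 - (4)·0.000) / (8) = 0.375
  y = (-11 - (2)·0.375 - (-1)·0.000) / (5) = -2.350
  z = (-9 - (-4)·0.375 - (2)·-2.350) / (10) = -0.280
Iteration 2:
  x = (3 - (3)·-2.350 - (4)·-0.280) / (8) = 1.396
  y = (-11 - (2)·1.396 - (-1)·-0.280) / (5) = -2.814
  z = (-9 - (-4)·1.396 - (2)·-2.814) / (10) = 0.221
Iteration 3:
  x = (3 - (3)·-2.814 - (4)·0.221) / (8) = 1.320
  y = (-11 - (2)·1.320 - (-1)·0.221) / (5) = -2.684
  z = (-9 - (-4)·1.320 - (2)·-2.684) / (10) = 0.165
Change: (-0.076, 0.130, -0.056) → max |·| = 0.130

0.130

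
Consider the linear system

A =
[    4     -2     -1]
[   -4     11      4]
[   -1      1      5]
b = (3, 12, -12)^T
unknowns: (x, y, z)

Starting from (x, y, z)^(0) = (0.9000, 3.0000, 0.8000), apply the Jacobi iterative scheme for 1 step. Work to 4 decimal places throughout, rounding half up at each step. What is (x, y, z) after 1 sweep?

Iteration 1:
  x = (3 - (-2)·3.0000 - (-1)·0.8000) / (4) = 2.4500
  y = (12 - (-4)·0.9000 - (4)·0.8000) / (11) = 1.1273
  z = (-12 - (-1)·0.9000 - (1)·3.0000) / (5) = -2.8200

(2.4500, 1.1273, -2.8200)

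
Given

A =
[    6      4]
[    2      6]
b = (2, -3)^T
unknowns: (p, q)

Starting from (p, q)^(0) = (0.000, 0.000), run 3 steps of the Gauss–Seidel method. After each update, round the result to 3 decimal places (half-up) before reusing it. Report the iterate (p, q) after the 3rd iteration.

Iteration 1:
  p = (2 - (4)·0.000) / (6) = 0.333
  q = (-3 - (2)·0.333) / (6) = -0.611
Iteration 2:
  p = (2 - (4)·-0.611) / (6) = 0.741
  q = (-3 - (2)·0.741) / (6) = -0.747
Iteration 3:
  p = (2 - (4)·-0.747) / (6) = 0.831
  q = (-3 - (2)·0.831) / (6) = -0.777

(0.831, -0.777)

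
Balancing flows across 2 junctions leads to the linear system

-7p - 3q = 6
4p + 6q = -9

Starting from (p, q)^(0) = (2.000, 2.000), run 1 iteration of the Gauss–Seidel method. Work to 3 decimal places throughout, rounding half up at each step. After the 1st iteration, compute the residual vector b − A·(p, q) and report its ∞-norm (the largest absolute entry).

7.069

Iteration 1:
  p = (6 - (-3)·2.000) / (-7) = -1.714
  q = (-9 - (4)·-1.714) / (6) = -0.357
Residual b − A·x = (-7.069, -0.002); ∞-norm = 7.069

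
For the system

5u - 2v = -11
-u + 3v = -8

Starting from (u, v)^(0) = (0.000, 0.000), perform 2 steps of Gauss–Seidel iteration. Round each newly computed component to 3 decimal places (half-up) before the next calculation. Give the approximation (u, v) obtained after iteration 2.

Iteration 1:
  u = (-11 - (-2)·0.000) / (5) = -2.200
  v = (-8 - (-1)·-2.200) / (3) = -3.400
Iteration 2:
  u = (-11 - (-2)·-3.400) / (5) = -3.560
  v = (-8 - (-1)·-3.560) / (3) = -3.853

(-3.560, -3.853)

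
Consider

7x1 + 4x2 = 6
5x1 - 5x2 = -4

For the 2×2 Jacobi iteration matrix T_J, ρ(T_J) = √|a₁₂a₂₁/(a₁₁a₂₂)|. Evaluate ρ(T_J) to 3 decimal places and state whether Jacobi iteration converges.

a₁₂a₂₁/(a₁₁a₂₂) = (4)·(5) / ((7)·(-5)) = -0.571429
ρ = √|-0.571429| = √0.571429 = 0.756
ρ < 1, so Jacobi converges

0.756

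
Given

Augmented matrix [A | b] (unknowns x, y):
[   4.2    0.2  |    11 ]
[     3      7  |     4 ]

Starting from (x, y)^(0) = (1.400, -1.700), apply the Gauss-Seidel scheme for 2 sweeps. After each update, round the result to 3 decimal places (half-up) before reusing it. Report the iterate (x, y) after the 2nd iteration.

(2.647, -0.563)

Iteration 1:
  x = (11 - (0.2)·-1.700) / (4.2) = 2.700
  y = (4 - (3)·2.700) / (7) = -0.586
Iteration 2:
  x = (11 - (0.2)·-0.586) / (4.2) = 2.647
  y = (4 - (3)·2.647) / (7) = -0.563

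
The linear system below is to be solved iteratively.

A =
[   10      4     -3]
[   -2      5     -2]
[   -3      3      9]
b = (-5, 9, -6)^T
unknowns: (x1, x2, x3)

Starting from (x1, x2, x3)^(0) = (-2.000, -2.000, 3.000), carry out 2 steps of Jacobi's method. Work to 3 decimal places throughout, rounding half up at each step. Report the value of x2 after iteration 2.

2.013

Iteration 1:
  x1 = (-5 - (4)·-2.000 - (-3)·3.000) / (10) = 1.200
  x2 = (9 - (-2)·-2.000 - (-2)·3.000) / (5) = 2.200
  x3 = (-6 - (-3)·-2.000 - (3)·-2.000) / (9) = -0.667
Iteration 2:
  x1 = (-5 - (4)·2.200 - (-3)·-0.667) / (10) = -1.580
  x2 = (9 - (-2)·1.200 - (-2)·-0.667) / (5) = 2.013
  x3 = (-6 - (-3)·1.200 - (3)·2.200) / (9) = -1.000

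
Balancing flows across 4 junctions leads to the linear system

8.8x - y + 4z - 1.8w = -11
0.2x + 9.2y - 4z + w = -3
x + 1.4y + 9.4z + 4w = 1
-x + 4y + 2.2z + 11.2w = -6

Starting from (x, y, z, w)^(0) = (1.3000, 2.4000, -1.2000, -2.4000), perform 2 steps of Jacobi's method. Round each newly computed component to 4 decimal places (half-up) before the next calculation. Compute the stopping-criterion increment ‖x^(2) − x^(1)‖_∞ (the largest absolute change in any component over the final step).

Iteration 1:
  x = (-11 - (-1)·2.4000 - (4)·-1.2000 - (-1.8)·-2.4000) / (8.8) = -0.9227
  y = (-3 - (0.2)·1.3000 - (-4)·-1.2000 - (1)·-2.4000) / (9.2) = -0.6152
  z = (1 - (1)·1.3000 - (1.4)·2.4000 - (4)·-2.4000) / (9.4) = 0.6319
  w = (-6 - (-1)·1.3000 - (4)·2.4000 - (2.2)·-1.2000) / (11.2) = -1.0411
Iteration 2:
  x = (-11 - (-1)·-0.6152 - (4)·0.6319 - (-1.8)·-1.0411) / (8.8) = -1.8201
  y = (-3 - (0.2)·-0.9227 - (-4)·0.6319 - (1)·-1.0411) / (9.2) = 0.0819
  z = (1 - (1)·-0.9227 - (1.4)·-0.6152 - (4)·-1.0411) / (9.4) = 0.7392
  w = (-6 - (-1)·-0.9227 - (4)·-0.6152 - (2.2)·0.6319) / (11.2) = -0.5225
Change: (-0.8974, 0.6971, 0.1073, 0.5186) → max |·| = 0.8974

0.8974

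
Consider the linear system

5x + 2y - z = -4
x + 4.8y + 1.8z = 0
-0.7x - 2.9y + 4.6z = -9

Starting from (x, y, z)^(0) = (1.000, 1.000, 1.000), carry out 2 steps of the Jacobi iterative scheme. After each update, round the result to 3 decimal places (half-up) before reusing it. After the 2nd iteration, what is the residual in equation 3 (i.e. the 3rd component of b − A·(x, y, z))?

3.710

Iteration 1:
  x = (-4 - (2)·1.000 - (-1)·1.000) / (5) = -1.000
  y = (0 - (1)·1.000 - (1.8)·1.000) / (4.8) = -0.583
  z = (-9 - (-0.7)·1.000 - (-2.9)·1.000) / (4.6) = -1.174
Iteration 2:
  x = (-4 - (2)·-0.583 - (-1)·-1.174) / (5) = -0.802
  y = (0 - (1)·-1.000 - (1.8)·-1.174) / (4.8) = 0.649
  z = (-9 - (-0.7)·-1.000 - (-2.9)·-0.583) / (4.6) = -2.476
Residual b − A·x = (-3.764, 2.144, 3.710)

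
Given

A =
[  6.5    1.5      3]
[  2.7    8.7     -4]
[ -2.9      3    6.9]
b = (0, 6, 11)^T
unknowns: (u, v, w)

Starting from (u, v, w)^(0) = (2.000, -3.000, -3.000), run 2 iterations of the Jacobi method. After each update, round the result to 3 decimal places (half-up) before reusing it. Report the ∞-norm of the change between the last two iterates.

Iteration 1:
  u = (0 - (1.5)·-3.000 - (3)·-3.000) / (6.5) = 2.077
  v = (6 - (2.7)·2.000 - (-4)·-3.000) / (8.7) = -1.310
  w = (11 - (-2.9)·2.000 - (3)·-3.000) / (6.9) = 3.739
Iteration 2:
  u = (0 - (1.5)·-1.310 - (3)·3.739) / (6.5) = -1.423
  v = (6 - (2.7)·2.077 - (-4)·3.739) / (8.7) = 1.764
  w = (11 - (-2.9)·2.077 - (3)·-1.310) / (6.9) = 3.037
Change: (-3.500, 3.074, -0.702) → max |·| = 3.500

3.500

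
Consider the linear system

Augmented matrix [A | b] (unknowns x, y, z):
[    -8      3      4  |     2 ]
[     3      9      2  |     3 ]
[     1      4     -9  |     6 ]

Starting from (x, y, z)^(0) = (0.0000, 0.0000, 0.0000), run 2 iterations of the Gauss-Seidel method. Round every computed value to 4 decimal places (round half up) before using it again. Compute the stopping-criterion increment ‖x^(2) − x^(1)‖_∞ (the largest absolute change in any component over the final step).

0.1459

Iteration 1:
  x = (2 - (3)·0.0000 - (4)·0.0000) / (-8) = -0.2500
  y = (3 - (3)·-0.2500 - (2)·0.0000) / (9) = 0.4167
  z = (6 - (1)·-0.2500 - (4)·0.4167) / (-9) = -0.5092
Iteration 2:
  x = (2 - (3)·0.4167 - (4)·-0.5092) / (-8) = -0.3483
  y = (3 - (3)·-0.3483 - (2)·-0.5092) / (9) = 0.5626
  z = (6 - (1)·-0.3483 - (4)·0.5626) / (-9) = -0.4553
Change: (-0.0983, 0.1459, 0.0539) → max |·| = 0.1459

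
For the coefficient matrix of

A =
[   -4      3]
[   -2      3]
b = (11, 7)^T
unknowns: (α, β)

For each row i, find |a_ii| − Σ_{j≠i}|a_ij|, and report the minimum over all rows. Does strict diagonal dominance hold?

row 1: |-4| − (3) = 1
row 2: |3| − (2) = 1
minimum over rows = 1 → strictly diagonally dominant (convergence guaranteed)

1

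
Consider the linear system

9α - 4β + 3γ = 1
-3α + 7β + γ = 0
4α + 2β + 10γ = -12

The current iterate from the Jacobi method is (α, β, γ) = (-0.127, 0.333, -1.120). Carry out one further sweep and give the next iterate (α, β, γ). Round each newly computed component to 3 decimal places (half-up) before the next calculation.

(0.632, 0.106, -1.216)

One sweep:
  α = (1 - (-4)·0.333 - (3)·-1.120) / (9) = 0.632
  β = (0 - (-3)·-0.127 - (1)·-1.120) / (7) = 0.106
  γ = (-12 - (4)·-0.127 - (2)·0.333) / (10) = -1.216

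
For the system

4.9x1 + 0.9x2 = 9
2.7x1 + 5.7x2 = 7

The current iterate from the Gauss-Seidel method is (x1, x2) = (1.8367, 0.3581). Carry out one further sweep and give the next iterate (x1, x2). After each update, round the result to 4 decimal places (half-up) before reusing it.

(1.7710, 0.3892)

One sweep:
  x1 = (9 - (0.9)·0.3581) / (4.9) = 1.7710
  x2 = (7 - (2.7)·1.7710) / (5.7) = 0.3892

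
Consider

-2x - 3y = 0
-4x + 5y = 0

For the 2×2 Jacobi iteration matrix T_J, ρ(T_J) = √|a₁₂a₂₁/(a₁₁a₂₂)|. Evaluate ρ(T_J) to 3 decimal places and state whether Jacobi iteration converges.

a₁₂a₂₁/(a₁₁a₂₂) = (-3)·(-4) / ((-2)·(5)) = -1.200000
ρ = √|-1.200000| = √1.200000 = 1.095
ρ > 1, so Jacobi diverges

1.095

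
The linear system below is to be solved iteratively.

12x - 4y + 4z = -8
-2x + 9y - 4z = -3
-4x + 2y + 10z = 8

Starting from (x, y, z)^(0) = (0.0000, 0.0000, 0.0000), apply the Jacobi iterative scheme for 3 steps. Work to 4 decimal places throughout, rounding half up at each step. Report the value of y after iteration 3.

-0.2988

Iteration 1:
  x = (-8 - (-4)·0.0000 - (4)·0.0000) / (12) = -0.6667
  y = (-3 - (-2)·0.0000 - (-4)·0.0000) / (9) = -0.3333
  z = (8 - (-4)·0.0000 - (2)·0.0000) / (10) = 0.8000
Iteration 2:
  x = (-8 - (-4)·-0.3333 - (4)·0.8000) / (12) = -1.0444
  y = (-3 - (-2)·-0.6667 - (-4)·0.8000) / (9) = -0.1259
  z = (8 - (-4)·-0.6667 - (2)·-0.3333) / (10) = 0.6000
Iteration 3:
  x = (-8 - (-4)·-0.1259 - (4)·0.6000) / (12) = -0.9086
  y = (-3 - (-2)·-1.0444 - (-4)·0.6000) / (9) = -0.2988
  z = (8 - (-4)·-1.0444 - (2)·-0.1259) / (10) = 0.4074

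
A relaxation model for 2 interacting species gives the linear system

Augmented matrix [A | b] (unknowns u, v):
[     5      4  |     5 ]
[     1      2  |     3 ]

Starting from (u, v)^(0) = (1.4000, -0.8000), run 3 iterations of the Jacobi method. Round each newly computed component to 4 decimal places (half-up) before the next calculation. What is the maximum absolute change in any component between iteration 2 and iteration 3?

0.6400

Iteration 1:
  u = (5 - (4)·-0.8000) / (5) = 1.6400
  v = (3 - (1)·1.4000) / (2) = 0.8000
Iteration 2:
  u = (5 - (4)·0.8000) / (5) = 0.3600
  v = (3 - (1)·1.6400) / (2) = 0.6800
Iteration 3:
  u = (5 - (4)·0.6800) / (5) = 0.4560
  v = (3 - (1)·0.3600) / (2) = 1.3200
Change: (0.0960, 0.6400) → max |·| = 0.6400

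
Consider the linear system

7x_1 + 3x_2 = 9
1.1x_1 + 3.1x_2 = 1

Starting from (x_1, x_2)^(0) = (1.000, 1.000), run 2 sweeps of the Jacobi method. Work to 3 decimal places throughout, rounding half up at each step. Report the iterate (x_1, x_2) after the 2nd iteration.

Iteration 1:
  x_1 = (9 - (3)·1.000) / (7) = 0.857
  x_2 = (1 - (1.1)·1.000) / (3.1) = -0.032
Iteration 2:
  x_1 = (9 - (3)·-0.032) / (7) = 1.299
  x_2 = (1 - (1.1)·0.857) / (3.1) = 0.018

(1.299, 0.018)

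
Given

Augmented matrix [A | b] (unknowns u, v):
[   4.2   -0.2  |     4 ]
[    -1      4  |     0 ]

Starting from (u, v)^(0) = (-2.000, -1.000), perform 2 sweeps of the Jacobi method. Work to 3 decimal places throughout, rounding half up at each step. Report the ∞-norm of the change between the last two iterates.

0.726

Iteration 1:
  u = (4 - (-0.2)·-1.000) / (4.2) = 0.905
  v = (0 - (-1)·-2.000) / (4) = -0.500
Iteration 2:
  u = (4 - (-0.2)·-0.500) / (4.2) = 0.929
  v = (0 - (-1)·0.905) / (4) = 0.226
Change: (0.024, 0.726) → max |·| = 0.726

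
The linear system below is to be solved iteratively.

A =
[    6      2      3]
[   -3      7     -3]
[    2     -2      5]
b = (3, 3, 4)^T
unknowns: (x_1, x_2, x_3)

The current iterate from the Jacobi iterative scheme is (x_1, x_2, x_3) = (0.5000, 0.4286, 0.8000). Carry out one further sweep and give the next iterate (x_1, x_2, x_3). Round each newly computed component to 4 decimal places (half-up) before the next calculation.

(-0.0429, 0.9857, 0.7714)

One sweep:
  x_1 = (3 - (2)·0.4286 - (3)·0.8000) / (6) = -0.0429
  x_2 = (3 - (-3)·0.5000 - (-3)·0.8000) / (7) = 0.9857
  x_3 = (4 - (2)·0.5000 - (-2)·0.4286) / (5) = 0.7714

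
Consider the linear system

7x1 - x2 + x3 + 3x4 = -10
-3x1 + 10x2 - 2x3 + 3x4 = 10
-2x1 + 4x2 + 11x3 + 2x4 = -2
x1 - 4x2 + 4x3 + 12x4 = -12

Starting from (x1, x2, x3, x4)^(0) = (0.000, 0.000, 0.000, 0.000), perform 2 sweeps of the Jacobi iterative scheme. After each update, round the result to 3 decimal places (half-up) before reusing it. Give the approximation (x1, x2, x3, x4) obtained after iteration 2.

(-0.831, 0.835, -0.623, -0.487)

Iteration 1:
  x1 = (-10 - (-1)·0.000 - (1)·0.000 - (3)·0.000) / (7) = -1.429
  x2 = (10 - (-3)·0.000 - (-2)·0.000 - (3)·0.000) / (10) = 1.000
  x3 = (-2 - (-2)·0.000 - (4)·0.000 - (2)·0.000) / (11) = -0.182
  x4 = (-12 - (1)·0.000 - (-4)·0.000 - (4)·0.000) / (12) = -1.000
Iteration 2:
  x1 = (-10 - (-1)·1.000 - (1)·-0.182 - (3)·-1.000) / (7) = -0.831
  x2 = (10 - (-3)·-1.429 - (-2)·-0.182 - (3)·-1.000) / (10) = 0.835
  x3 = (-2 - (-2)·-1.429 - (4)·1.000 - (2)·-1.000) / (11) = -0.623
  x4 = (-12 - (1)·-1.429 - (-4)·1.000 - (4)·-0.182) / (12) = -0.487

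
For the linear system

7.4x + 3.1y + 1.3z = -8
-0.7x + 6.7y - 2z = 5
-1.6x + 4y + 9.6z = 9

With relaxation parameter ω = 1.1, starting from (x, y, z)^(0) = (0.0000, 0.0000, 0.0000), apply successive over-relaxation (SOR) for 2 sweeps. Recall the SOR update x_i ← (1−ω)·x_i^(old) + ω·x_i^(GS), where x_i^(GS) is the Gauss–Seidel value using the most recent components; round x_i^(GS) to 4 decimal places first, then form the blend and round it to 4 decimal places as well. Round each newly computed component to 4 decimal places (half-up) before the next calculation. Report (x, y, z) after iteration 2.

Iteration 1:
  x: GS value = (-8 - (3.1)·0.0000 - (1.3)·0.0000) / (7.4) = -1.0811;  x ← (1−ω)·0.0000 + ω·-1.0811 = -1.1892
  y: GS value = (5 - (-0.7)·-1.1892 - (-2)·0.0000) / (6.7) = 0.6220;  y ← (1−ω)·0.0000 + ω·0.6220 = 0.6842
  z: GS value = (9 - (-1.6)·-1.1892 - (4)·0.6842) / (9.6) = 0.4542;  z ← (1−ω)·0.0000 + ω·0.4542 = 0.4996
Iteration 2:
  x: GS value = (-8 - (3.1)·0.6842 - (1.3)·0.4996) / (7.4) = -1.4555;  x ← (1−ω)·-1.1892 + ω·-1.4555 = -1.4821
  y: GS value = (5 - (-0.7)·-1.4821 - (-2)·0.4996) / (6.7) = 0.7406;  y ← (1−ω)·0.6842 + ω·0.7406 = 0.7462
  z: GS value = (9 - (-1.6)·-1.4821 - (4)·0.7462) / (9.6) = 0.3796;  z ← (1−ω)·0.4996 + ω·0.3796 = 0.3676

(-1.4821, 0.7462, 0.3676)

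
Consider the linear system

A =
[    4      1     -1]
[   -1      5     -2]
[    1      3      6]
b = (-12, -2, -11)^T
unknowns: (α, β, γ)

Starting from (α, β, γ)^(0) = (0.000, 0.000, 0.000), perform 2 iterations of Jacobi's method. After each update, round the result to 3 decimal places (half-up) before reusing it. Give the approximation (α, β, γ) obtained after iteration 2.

(-3.358, -1.733, -1.133)

Iteration 1:
  α = (-12 - (1)·0.000 - (-1)·0.000) / (4) = -3.000
  β = (-2 - (-1)·0.000 - (-2)·0.000) / (5) = -0.400
  γ = (-11 - (1)·0.000 - (3)·0.000) / (6) = -1.833
Iteration 2:
  α = (-12 - (1)·-0.400 - (-1)·-1.833) / (4) = -3.358
  β = (-2 - (-1)·-3.000 - (-2)·-1.833) / (5) = -1.733
  γ = (-11 - (1)·-3.000 - (3)·-0.400) / (6) = -1.133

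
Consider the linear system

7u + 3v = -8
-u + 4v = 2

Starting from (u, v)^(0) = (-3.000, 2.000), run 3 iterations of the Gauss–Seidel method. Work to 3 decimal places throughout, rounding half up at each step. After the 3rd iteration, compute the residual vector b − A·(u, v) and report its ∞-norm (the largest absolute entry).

Iteration 1:
  u = (-8 - (3)·2.000) / (7) = -2.000
  v = (2 - (-1)·-2.000) / (4) = 0.000
Iteration 2:
  u = (-8 - (3)·0.000) / (7) = -1.143
  v = (2 - (-1)·-1.143) / (4) = 0.214
Iteration 3:
  u = (-8 - (3)·0.214) / (7) = -1.235
  v = (2 - (-1)·-1.235) / (4) = 0.191
Residual b − A·x = (0.072, 0.001); ∞-norm = 0.072

0.072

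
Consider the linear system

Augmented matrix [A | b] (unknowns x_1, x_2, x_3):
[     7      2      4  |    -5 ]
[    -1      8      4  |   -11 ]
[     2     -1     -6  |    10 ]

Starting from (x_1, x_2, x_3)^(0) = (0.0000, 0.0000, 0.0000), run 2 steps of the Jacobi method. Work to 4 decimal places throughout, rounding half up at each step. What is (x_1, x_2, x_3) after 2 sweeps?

(0.6310, -0.6309, -1.6756)

Iteration 1:
  x_1 = (-5 - (2)·0.0000 - (4)·0.0000) / (7) = -0.7143
  x_2 = (-11 - (-1)·0.0000 - (4)·0.0000) / (8) = -1.3750
  x_3 = (10 - (2)·0.0000 - (-1)·0.0000) / (-6) = -1.6667
Iteration 2:
  x_1 = (-5 - (2)·-1.3750 - (4)·-1.6667) / (7) = 0.6310
  x_2 = (-11 - (-1)·-0.7143 - (4)·-1.6667) / (8) = -0.6309
  x_3 = (10 - (2)·-0.7143 - (-1)·-1.3750) / (-6) = -1.6756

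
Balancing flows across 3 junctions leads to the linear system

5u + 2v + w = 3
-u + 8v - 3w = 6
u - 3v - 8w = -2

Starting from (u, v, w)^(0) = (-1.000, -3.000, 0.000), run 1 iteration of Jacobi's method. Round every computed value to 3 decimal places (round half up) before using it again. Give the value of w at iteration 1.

1.250

Iteration 1:
  u = (3 - (2)·-3.000 - (1)·0.000) / (5) = 1.800
  v = (6 - (-1)·-1.000 - (-3)·0.000) / (8) = 0.625
  w = (-2 - (1)·-1.000 - (-3)·-3.000) / (-8) = 1.250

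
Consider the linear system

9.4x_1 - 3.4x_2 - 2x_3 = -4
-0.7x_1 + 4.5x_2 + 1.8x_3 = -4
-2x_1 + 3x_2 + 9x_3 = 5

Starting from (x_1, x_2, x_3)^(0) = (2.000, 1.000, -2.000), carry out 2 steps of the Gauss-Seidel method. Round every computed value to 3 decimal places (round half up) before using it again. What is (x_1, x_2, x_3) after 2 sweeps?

(-0.378, -1.148, 0.854)

Iteration 1:
  x_1 = (-4 - (-3.4)·1.000 - (-2)·-2.000) / (9.4) = -0.489
  x_2 = (-4 - (-0.7)·-0.489 - (1.8)·-2.000) / (4.5) = -0.165
  x_3 = (5 - (-2)·-0.489 - (3)·-0.165) / (9) = 0.502
Iteration 2:
  x_1 = (-4 - (-3.4)·-0.165 - (-2)·0.502) / (9.4) = -0.378
  x_2 = (-4 - (-0.7)·-0.378 - (1.8)·0.502) / (4.5) = -1.148
  x_3 = (5 - (-2)·-0.378 - (3)·-1.148) / (9) = 0.854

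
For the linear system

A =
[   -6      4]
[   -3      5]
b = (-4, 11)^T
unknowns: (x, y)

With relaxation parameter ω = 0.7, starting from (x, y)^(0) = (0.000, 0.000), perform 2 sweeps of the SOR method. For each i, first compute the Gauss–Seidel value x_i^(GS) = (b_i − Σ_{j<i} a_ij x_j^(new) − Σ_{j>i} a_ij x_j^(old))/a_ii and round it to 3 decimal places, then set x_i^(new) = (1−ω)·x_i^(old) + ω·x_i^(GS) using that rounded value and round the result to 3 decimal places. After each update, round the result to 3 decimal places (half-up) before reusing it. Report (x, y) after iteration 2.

Iteration 1:
  x: GS value = (-4 - (4)·0.000) / (-6) = 0.667;  x ← (1−ω)·0.000 + ω·0.667 = 0.467
  y: GS value = (11 - (-3)·0.467) / (5) = 2.480;  y ← (1−ω)·0.000 + ω·2.480 = 1.736
Iteration 2:
  x: GS value = (-4 - (4)·1.736) / (-6) = 1.824;  x ← (1−ω)·0.467 + ω·1.824 = 1.417
  y: GS value = (11 - (-3)·1.417) / (5) = 3.050;  y ← (1−ω)·1.736 + ω·3.050 = 2.656

(1.417, 2.656)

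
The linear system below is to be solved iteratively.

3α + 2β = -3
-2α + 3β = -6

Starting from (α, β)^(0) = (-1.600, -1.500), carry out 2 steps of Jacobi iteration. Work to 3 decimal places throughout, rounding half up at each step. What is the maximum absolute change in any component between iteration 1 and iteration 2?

Iteration 1:
  α = (-3 - (2)·-1.500) / (3) = 0.000
  β = (-6 - (-2)·-1.600) / (3) = -3.067
Iteration 2:
  α = (-3 - (2)·-3.067) / (3) = 1.045
  β = (-6 - (-2)·0.000) / (3) = -2.000
Change: (1.045, 1.067) → max |·| = 1.067

1.067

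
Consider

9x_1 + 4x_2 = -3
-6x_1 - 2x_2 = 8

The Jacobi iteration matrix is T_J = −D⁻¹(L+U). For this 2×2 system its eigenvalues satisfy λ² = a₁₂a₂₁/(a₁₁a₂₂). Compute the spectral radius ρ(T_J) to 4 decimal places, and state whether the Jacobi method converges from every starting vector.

a₁₂a₂₁/(a₁₁a₂₂) = (4)·(-6) / ((9)·(-2)) = 1.333333
ρ = √|1.333333| = √1.333333 = 1.1547
ρ > 1, so Jacobi diverges

1.1547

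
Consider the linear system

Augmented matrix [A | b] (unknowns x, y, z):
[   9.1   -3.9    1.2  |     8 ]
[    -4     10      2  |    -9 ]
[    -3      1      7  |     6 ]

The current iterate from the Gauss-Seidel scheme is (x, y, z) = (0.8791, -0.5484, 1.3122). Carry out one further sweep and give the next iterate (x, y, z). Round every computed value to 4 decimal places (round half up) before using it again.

(0.4711, -0.9740, 1.1982)

One sweep:
  x = (8 - (-3.9)·-0.5484 - (1.2)·1.3122) / (9.1) = 0.4711
  y = (-9 - (-4)·0.4711 - (2)·1.3122) / (10) = -0.9740
  z = (6 - (-3)·0.4711 - (1)·-0.9740) / (7) = 1.1982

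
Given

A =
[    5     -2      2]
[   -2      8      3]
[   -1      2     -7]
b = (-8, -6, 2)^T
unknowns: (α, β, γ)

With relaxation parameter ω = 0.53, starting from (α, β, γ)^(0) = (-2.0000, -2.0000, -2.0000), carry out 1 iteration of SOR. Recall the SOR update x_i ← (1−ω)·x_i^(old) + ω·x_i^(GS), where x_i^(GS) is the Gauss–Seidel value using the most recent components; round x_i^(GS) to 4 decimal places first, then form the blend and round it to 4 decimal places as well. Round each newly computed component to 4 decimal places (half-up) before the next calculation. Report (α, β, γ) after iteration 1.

(-1.7880, -1.1769, -1.1342)

Iteration 1:
  α: GS value = (-8 - (-2)·-2.0000 - (2)·-2.0000) / (5) = -1.6000;  α ← (1−ω)·-2.0000 + ω·-1.6000 = -1.7880
  β: GS value = (-6 - (-2)·-1.7880 - (3)·-2.0000) / (8) = -0.4470;  β ← (1−ω)·-2.0000 + ω·-0.4470 = -1.1769
  γ: GS value = (2 - (-1)·-1.7880 - (2)·-1.1769) / (-7) = -0.3665;  γ ← (1−ω)·-2.0000 + ω·-0.3665 = -1.1342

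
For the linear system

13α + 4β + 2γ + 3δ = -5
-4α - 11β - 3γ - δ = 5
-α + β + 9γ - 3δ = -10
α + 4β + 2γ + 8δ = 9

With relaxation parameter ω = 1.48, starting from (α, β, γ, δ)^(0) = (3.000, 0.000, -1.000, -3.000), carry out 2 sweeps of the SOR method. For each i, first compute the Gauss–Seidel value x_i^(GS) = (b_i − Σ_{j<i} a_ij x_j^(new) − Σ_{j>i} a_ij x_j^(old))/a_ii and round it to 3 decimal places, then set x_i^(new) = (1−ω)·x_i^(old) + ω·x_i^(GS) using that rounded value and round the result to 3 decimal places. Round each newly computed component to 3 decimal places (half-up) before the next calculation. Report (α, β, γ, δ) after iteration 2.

(-1.135, 0.307, 1.414, -0.748)

Iteration 1:
  α: GS value = (-5 - (4)·0.000 - (2)·-1.000 - (3)·-3.000) / (13) = 0.462;  α ← (1−ω)·3.000 + ω·0.462 = -0.756
  β: GS value = (5 - (-4)·-0.756 - (-3)·-1.000 - (-1)·-3.000) / (-11) = 0.366;  β ← (1−ω)·0.000 + ω·0.366 = 0.542
  γ: GS value = (-10 - (-1)·-0.756 - (1)·0.542 - (-3)·-3.000) / (9) = -2.255;  γ ← (1−ω)·-1.000 + ω·-2.255 = -2.857
  δ: GS value = (9 - (1)·-0.756 - (4)·0.542 - (2)·-2.857) / (8) = 1.663;  δ ← (1−ω)·-3.000 + ω·1.663 = 3.901
Iteration 2:
  α: GS value = (-5 - (4)·0.542 - (2)·-2.857 - (3)·3.901) / (13) = -1.012;  α ← (1−ω)·-0.756 + ω·-1.012 = -1.135
  β: GS value = (5 - (-4)·-1.135 - (-3)·-2.857 - (-1)·3.901) / (-11) = 0.383;  β ← (1−ω)·0.542 + ω·0.383 = 0.307
  γ: GS value = (-10 - (-1)·-1.135 - (1)·0.307 - (-3)·3.901) / (9) = 0.029;  γ ← (1−ω)·-2.857 + ω·0.029 = 1.414
  δ: GS value = (9 - (1)·-1.135 - (4)·0.307 - (2)·1.414) / (8) = 0.760;  δ ← (1−ω)·3.901 + ω·0.760 = -0.748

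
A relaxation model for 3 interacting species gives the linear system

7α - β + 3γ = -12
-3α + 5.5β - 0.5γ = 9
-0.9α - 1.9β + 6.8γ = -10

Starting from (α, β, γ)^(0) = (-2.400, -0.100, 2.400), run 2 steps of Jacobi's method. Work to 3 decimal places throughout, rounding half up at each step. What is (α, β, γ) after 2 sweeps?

(-0.858, -0.033, -1.683)

Iteration 1:
  α = (-12 - (-1)·-0.100 - (3)·2.400) / (7) = -2.757
  β = (9 - (-3)·-2.400 - (-0.5)·2.400) / (5.5) = 0.545
  γ = (-10 - (-0.9)·-2.400 - (-1.9)·-0.100) / (6.8) = -1.816
Iteration 2:
  α = (-12 - (-1)·0.545 - (3)·-1.816) / (7) = -0.858
  β = (9 - (-3)·-2.757 - (-0.5)·-1.816) / (5.5) = -0.033
  γ = (-10 - (-0.9)·-2.757 - (-1.9)·0.545) / (6.8) = -1.683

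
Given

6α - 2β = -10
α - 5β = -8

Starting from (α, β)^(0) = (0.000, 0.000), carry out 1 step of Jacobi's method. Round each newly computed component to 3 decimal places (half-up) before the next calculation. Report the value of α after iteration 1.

Iteration 1:
  α = (-10 - (-2)·0.000) / (6) = -1.667
  β = (-8 - (1)·0.000) / (-5) = 1.600

-1.667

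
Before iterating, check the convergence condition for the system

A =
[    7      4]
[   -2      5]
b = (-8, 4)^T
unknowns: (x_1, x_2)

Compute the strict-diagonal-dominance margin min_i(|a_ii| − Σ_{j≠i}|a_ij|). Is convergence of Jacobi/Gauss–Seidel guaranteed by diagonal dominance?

row 1: |7| − (4) = 3
row 2: |5| − (2) = 3
minimum over rows = 3 → strictly diagonally dominant (convergence guaranteed)

3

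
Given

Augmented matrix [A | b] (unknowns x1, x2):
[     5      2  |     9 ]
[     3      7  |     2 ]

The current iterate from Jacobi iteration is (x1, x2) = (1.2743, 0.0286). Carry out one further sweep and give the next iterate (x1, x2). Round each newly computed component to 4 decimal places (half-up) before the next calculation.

(1.7886, -0.2604)

One sweep:
  x1 = (9 - (2)·0.0286) / (5) = 1.7886
  x2 = (2 - (3)·1.2743) / (7) = -0.2604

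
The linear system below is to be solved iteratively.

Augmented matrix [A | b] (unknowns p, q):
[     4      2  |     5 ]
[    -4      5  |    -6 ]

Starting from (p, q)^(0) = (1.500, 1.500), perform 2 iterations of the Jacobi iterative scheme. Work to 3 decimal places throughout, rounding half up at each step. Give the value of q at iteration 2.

-0.800

Iteration 1:
  p = (5 - (2)·1.500) / (4) = 0.500
  q = (-6 - (-4)·1.500) / (5) = 0.000
Iteration 2:
  p = (5 - (2)·0.000) / (4) = 1.250
  q = (-6 - (-4)·0.500) / (5) = -0.800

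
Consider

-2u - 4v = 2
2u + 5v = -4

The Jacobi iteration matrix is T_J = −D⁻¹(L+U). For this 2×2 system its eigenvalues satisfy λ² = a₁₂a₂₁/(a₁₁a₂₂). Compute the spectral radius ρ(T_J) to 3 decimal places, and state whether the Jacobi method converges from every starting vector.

0.894

a₁₂a₂₁/(a₁₁a₂₂) = (-4)·(2) / ((-2)·(5)) = 0.800000
ρ = √|0.800000| = √0.800000 = 0.894
ρ < 1, so Jacobi converges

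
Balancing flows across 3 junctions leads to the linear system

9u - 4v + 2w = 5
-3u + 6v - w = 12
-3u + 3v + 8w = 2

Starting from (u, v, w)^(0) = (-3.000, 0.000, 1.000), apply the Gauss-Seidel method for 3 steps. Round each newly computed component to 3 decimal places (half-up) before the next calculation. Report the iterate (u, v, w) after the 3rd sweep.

(1.819, 2.885, -0.150)

Iteration 1:
  u = (5 - (-4)·0.000 - (2)·1.000) / (9) = 0.333
  v = (12 - (-3)·0.333 - (-1)·1.000) / (6) = 2.333
  w = (2 - (-3)·0.333 - (3)·2.333) / (8) = -0.500
Iteration 2:
  u = (5 - (-4)·2.333 - (2)·-0.500) / (9) = 1.704
  v = (12 - (-3)·1.704 - (-1)·-0.500) / (6) = 2.769
  w = (2 - (-3)·1.704 - (3)·2.769) / (8) = -0.149
Iteration 3:
  u = (5 - (-4)·2.769 - (2)·-0.149) / (9) = 1.819
  v = (12 - (-3)·1.819 - (-1)·-0.149) / (6) = 2.885
  w = (2 - (-3)·1.819 - (3)·2.885) / (8) = -0.150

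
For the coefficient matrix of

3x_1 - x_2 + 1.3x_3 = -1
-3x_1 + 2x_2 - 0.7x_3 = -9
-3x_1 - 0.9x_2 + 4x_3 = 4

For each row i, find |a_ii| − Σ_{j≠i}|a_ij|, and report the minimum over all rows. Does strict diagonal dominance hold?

row 1: |3| − (1+1.3) = 0.7
row 2: |2| − (3+0.7) = -1.7
row 3: |4| − (3+0.9) = 0.1
minimum over rows = -1.7 → not strictly diagonally dominant

-1.7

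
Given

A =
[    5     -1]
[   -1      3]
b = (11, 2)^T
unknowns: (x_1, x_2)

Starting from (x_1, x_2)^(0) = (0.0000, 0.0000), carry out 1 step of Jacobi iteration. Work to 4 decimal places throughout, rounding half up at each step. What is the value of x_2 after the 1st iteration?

0.6667

Iteration 1:
  x_1 = (11 - (-1)·0.0000) / (5) = 2.2000
  x_2 = (2 - (-1)·0.0000) / (3) = 0.6667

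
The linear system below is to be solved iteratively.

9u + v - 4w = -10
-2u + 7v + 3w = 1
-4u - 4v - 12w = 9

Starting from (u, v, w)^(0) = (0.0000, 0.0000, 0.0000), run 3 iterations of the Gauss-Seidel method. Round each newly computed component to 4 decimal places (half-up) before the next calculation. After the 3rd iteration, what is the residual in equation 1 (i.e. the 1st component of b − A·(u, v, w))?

0.0231

Iteration 1:
  u = (-10 - (1)·0.0000 - (-4)·0.0000) / (9) = -1.1111
  v = (1 - (-2)·-1.1111 - (3)·0.0000) / (7) = -0.1746
  w = (9 - (-4)·-1.1111 - (-4)·-0.1746) / (-12) = -0.3214
Iteration 2:
  u = (-10 - (1)·-0.1746 - (-4)·-0.3214) / (9) = -1.2346
  v = (1 - (-2)·-1.2346 - (3)·-0.3214) / (7) = -0.0721
  w = (9 - (-4)·-1.2346 - (-4)·-0.0721) / (-12) = -0.3144
Iteration 3:
  u = (-10 - (1)·-0.0721 - (-4)·-0.3144) / (9) = -1.2428
  v = (1 - (-2)·-1.2428 - (3)·-0.3144) / (7) = -0.0775
  w = (9 - (-4)·-1.2428 - (-4)·-0.0775) / (-12) = -0.3099
Residual b − A·x = (0.0231, -0.0134, 0.0000)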